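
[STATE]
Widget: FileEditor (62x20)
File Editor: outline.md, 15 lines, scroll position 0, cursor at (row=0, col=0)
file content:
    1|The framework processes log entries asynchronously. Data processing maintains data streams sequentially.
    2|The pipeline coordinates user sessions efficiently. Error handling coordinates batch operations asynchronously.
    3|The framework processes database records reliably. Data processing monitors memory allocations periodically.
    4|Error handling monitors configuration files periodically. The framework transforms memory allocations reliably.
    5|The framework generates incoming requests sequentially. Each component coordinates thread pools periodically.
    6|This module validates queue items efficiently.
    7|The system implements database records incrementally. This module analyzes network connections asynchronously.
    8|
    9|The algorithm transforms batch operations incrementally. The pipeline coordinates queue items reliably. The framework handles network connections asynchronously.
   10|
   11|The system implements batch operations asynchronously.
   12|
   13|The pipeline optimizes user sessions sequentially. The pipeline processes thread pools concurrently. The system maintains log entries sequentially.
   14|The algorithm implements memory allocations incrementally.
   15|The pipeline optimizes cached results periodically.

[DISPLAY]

█he framework processes log entries asynchronously. Data proc▲
The pipeline coordinates user sessions efficiently. Error han█
The framework processes database records reliably. Data proce░
Error handling monitors configuration files periodically. The░
The framework generates incoming requests sequentially. Each ░
This module validates queue items efficiently.               ░
The system implements database records incrementally. This mo░
                                                             ░
The algorithm transforms batch operations incrementally. The ░
                                                             ░
The system implements batch operations asynchronously.       ░
                                                             ░
The pipeline optimizes user sessions sequentially. The pipeli░
The algorithm implements memory allocations incrementally.   ░
The pipeline optimizes cached results periodically.          ░
                                                             ░
                                                             ░
                                                             ░
                                                             ░
                                                             ▼


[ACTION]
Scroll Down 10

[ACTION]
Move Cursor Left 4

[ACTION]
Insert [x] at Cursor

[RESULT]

x█he framework processes log entries asynchronously. Data pro▲
The pipeline coordinates user sessions efficiently. Error han█
The framework processes database records reliably. Data proce░
Error handling monitors configuration files periodically. The░
The framework generates incoming requests sequentially. Each ░
This module validates queue items efficiently.               ░
The system implements database records incrementally. This mo░
                                                             ░
The algorithm transforms batch operations incrementally. The ░
                                                             ░
The system implements batch operations asynchronously.       ░
                                                             ░
The pipeline optimizes user sessions sequentially. The pipeli░
The algorithm implements memory allocations incrementally.   ░
The pipeline optimizes cached results periodically.          ░
                                                             ░
                                                             ░
                                                             ░
                                                             ░
                                                             ▼


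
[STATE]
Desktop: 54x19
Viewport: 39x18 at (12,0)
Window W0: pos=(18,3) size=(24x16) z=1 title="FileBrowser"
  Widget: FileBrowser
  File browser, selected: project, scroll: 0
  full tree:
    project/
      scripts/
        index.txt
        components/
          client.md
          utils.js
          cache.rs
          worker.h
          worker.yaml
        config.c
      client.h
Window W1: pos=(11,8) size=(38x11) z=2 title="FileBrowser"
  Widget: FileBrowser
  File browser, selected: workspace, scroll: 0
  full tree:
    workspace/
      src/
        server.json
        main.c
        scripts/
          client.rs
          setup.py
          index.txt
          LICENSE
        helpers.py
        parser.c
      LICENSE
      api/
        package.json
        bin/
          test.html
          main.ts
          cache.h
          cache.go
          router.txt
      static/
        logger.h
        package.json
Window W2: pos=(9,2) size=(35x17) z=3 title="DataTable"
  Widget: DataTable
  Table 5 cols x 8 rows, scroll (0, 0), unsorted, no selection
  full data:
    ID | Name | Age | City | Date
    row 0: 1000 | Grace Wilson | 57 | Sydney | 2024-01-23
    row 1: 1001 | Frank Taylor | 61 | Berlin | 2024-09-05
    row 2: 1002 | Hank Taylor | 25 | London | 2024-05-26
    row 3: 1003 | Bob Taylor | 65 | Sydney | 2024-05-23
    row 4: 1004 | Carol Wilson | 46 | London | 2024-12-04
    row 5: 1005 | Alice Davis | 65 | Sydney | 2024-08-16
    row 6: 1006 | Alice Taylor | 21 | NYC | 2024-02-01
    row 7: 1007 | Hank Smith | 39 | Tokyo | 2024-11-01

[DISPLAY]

                                       
                                       
━━━━━━━━━━━━━━━━━━━━━━━━━━━━━━━┓       
ataTable                       ┃       
───────────────────────────────┨       
  │Name        │Age│City  │Date┃       
──┼────────────┼───┼──────┼────┃       
00│Grace Wilson│57 │Sydney│2024┃       
01│Frank Taylor│61 │Berlin│2024┃━━━━┓  
02│Hank Taylor │25 │London│2024┃    ┃  
03│Bob Taylor  │65 │Sydney│2024┃────┨  
04│Carol Wilson│46 │London│2024┃    ┃  
05│Alice Davis │65 │Sydney│2024┃    ┃  
06│Alice Taylor│21 │NYC   │2024┃    ┃  
07│Hank Smith  │39 │Tokyo │2024┃    ┃  
                               ┃    ┃  
                               ┃    ┃  
                               ┃    ┃  


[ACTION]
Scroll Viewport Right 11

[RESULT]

                                       
                                       
━━━━━━━━━━━━━━━━━━━━━━━━━━━━┓          
Table                       ┃          
────────────────────────────┨          
Name        │Age│City  │Date┃          
────────────┼───┼──────┼────┃          
Grace Wilson│57 │Sydney│2024┃          
Frank Taylor│61 │Berlin│2024┃━━━━┓     
Hank Taylor │25 │London│2024┃    ┃     
Bob Taylor  │65 │Sydney│2024┃────┨     
Carol Wilson│46 │London│2024┃    ┃     
Alice Davis │65 │Sydney│2024┃    ┃     
Alice Taylor│21 │NYC   │2024┃    ┃     
Hank Smith  │39 │Tokyo │2024┃    ┃     
                            ┃    ┃     
                            ┃    ┃     
                            ┃    ┃     


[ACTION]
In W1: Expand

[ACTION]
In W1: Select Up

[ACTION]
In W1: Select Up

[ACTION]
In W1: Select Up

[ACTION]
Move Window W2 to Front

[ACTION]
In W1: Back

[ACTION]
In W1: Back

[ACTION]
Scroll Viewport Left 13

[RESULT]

                                       
                                       
       ┏━━━━━━━━━━━━━━━━━━━━━━━━━━━━━━━
       ┃ DataTable                     
       ┠───────────────────────────────
       ┃ID  │Name        │Age│City  │Da
       ┃────┼────────────┼───┼──────┼──
       ┃1000│Grace Wilson│57 │Sydney│20
       ┃1001│Frank Taylor│61 │Berlin│20
       ┃1002│Hank Taylor │25 │London│20
       ┃1003│Bob Taylor  │65 │Sydney│20
       ┃1004│Carol Wilson│46 │London│20
       ┃1005│Alice Davis │65 │Sydney│20
       ┃1006│Alice Taylor│21 │NYC   │20
       ┃1007│Hank Smith  │39 │Tokyo │20
       ┃                               
       ┃                               
       ┃                               


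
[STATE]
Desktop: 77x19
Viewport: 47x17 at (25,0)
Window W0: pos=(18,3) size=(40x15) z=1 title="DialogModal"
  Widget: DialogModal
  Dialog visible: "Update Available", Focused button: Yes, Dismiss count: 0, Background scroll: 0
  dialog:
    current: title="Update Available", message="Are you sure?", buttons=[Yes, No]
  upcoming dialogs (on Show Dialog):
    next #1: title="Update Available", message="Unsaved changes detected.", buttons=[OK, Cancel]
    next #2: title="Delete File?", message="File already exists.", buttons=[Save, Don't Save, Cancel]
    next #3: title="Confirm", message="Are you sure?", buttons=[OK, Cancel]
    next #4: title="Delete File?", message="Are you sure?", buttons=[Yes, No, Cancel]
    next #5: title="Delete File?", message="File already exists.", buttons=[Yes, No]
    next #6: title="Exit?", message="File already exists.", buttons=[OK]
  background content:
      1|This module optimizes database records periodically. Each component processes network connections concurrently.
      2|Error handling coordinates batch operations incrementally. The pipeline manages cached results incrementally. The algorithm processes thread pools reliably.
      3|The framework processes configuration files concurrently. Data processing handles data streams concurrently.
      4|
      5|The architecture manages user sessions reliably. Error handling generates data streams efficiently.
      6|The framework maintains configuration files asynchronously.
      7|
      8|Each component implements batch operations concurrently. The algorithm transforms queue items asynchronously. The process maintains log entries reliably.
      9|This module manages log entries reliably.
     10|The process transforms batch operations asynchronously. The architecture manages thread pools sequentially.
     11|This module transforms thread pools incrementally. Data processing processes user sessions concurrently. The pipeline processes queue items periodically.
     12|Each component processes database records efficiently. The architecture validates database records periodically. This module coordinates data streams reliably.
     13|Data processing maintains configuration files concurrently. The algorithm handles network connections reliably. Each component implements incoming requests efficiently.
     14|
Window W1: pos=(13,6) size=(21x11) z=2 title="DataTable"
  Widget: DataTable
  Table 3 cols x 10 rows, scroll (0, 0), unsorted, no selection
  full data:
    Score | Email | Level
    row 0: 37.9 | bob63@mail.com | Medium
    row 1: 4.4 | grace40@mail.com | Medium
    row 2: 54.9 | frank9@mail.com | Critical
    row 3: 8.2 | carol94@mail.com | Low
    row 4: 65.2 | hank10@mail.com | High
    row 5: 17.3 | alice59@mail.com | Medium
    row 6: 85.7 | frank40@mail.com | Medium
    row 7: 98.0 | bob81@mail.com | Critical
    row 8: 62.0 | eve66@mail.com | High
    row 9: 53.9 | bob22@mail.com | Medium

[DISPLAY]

                                               
                                               
                                               
━━━━━━━━━━━━━━━━━━━━━━━━━━━━━━━━┓              
gModal                          ┃              
────────────────────────────────┨              
━━━━━━━━┓imizes database records┃              
        ┃coordinates batch opera┃              
────────┨rocesses configuration ┃              
        ┃─────────────┐         ┃              
────────┃te Available │ sessions┃              
@mail.co┃ you sure?   │guration ┃              
40@mail.┃Yes]  No     │         ┃              
9@mail.c┃─────────────┘ch operat┃              
94@mail.┃ages log entries reliab┃              
0@mail.c┃nsforms batch operation┃              
━━━━━━━━┛nsforms thread pools in┃              


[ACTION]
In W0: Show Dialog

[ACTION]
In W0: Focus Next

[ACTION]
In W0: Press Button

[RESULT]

                                               
                                               
                                               
━━━━━━━━━━━━━━━━━━━━━━━━━━━━━━━━┓              
gModal                          ┃              
────────────────────────────────┨              
━━━━━━━━┓imizes database records┃              
        ┃coordinates batch opera┃              
────────┨rocesses configuration ┃              
        ┃                       ┃              
────────┃e manages user sessions┃              
@mail.co┃aintains configuration ┃              
40@mail.┃                       ┃              
9@mail.c┃implements batch operat┃              
94@mail.┃ages log entries reliab┃              
0@mail.c┃nsforms batch operation┃              
━━━━━━━━┛nsforms thread pools in┃              


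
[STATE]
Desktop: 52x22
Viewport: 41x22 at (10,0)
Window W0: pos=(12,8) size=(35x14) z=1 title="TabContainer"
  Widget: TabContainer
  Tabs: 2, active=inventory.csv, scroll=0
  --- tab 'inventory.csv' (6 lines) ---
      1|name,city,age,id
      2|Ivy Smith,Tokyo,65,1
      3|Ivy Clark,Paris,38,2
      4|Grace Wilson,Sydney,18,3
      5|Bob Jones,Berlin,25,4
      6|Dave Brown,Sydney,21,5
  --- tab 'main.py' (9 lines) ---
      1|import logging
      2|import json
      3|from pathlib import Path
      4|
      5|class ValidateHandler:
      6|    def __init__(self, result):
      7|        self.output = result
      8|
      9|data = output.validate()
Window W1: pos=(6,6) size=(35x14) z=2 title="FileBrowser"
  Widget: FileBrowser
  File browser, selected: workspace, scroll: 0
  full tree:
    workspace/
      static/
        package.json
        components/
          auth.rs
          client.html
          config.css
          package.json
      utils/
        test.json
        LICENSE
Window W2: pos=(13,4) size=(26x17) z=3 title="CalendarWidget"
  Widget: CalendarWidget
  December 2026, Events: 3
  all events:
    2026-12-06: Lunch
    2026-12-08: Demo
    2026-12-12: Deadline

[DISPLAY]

                                         
                                         
                                         
                                         
   ┏━━━━━━━━━━━━━━━━━━━━━━━━┓            
   ┃ CalendarWidget         ┃            
━━━┠────────────────────────┨━┓          
leB┃     December 2026      ┃ ┃          
───┃Mo Tu We Th Fr Sa Su    ┃─┨━━━━━┓    
-] ┃    1  2  3  4  5  6*   ┃ ┃     ┃    
 [+┃ 7  8*  9 10 11 12* 13  ┃ ┃─────┨    
 [+┃14 15 16 17 18 19 20    ┃ ┃     ┃    
   ┃21 22 23 24 25 26 27    ┃ ┃─────┃    
   ┃28 29 30 31             ┃ ┃     ┃    
   ┃                        ┃ ┃     ┃    
   ┃                        ┃ ┃     ┃    
   ┃                        ┃ ┃     ┃    
   ┃                        ┃ ┃     ┃    
   ┃                        ┃ ┃     ┃    
━━━┃                        ┃━┛     ┃    
  ┃┗━━━━━━━━━━━━━━━━━━━━━━━━┛       ┃    
  ┗━━━━━━━━━━━━━━━━━━━━━━━━━━━━━━━━━┛    


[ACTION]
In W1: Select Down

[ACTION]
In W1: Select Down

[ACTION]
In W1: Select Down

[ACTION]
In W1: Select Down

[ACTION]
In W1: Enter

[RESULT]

                                         
                                         
                                         
                                         
   ┏━━━━━━━━━━━━━━━━━━━━━━━━┓            
   ┃ CalendarWidget         ┃            
━━━┠────────────────────────┨━┓          
leB┃     December 2026      ┃ ┃          
───┃Mo Tu We Th Fr Sa Su    ┃─┨━━━━━┓    
-] ┃    1  2  3  4  5  6*   ┃ ┃     ┃    
 [+┃ 7  8*  9 10 11 12* 13  ┃ ┃─────┨    
 [-┃14 15 16 17 18 19 20    ┃ ┃     ┃    
   ┃21 22 23 24 25 26 27    ┃ ┃─────┃    
   ┃28 29 30 31             ┃ ┃     ┃    
   ┃                        ┃ ┃     ┃    
   ┃                        ┃ ┃     ┃    
   ┃                        ┃ ┃     ┃    
   ┃                        ┃ ┃     ┃    
   ┃                        ┃ ┃     ┃    
━━━┃                        ┃━┛     ┃    
  ┃┗━━━━━━━━━━━━━━━━━━━━━━━━┛       ┃    
  ┗━━━━━━━━━━━━━━━━━━━━━━━━━━━━━━━━━┛    


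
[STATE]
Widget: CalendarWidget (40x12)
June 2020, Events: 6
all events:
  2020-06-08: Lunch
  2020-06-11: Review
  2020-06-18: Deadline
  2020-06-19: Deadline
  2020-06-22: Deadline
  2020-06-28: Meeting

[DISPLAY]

               June 2020                
Mo Tu We Th Fr Sa Su                    
 1  2  3  4  5  6  7                    
 8*  9 10 11* 12 13 14                  
15 16 17 18* 19* 20 21                  
22* 23 24 25 26 27 28*                  
29 30                                   
                                        
                                        
                                        
                                        
                                        


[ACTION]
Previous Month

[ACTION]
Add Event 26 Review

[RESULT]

                May 2020                
Mo Tu We Th Fr Sa Su                    
             1  2  3                    
 4  5  6  7  8  9 10                    
11 12 13 14 15 16 17                    
18 19 20 21 22 23 24                    
25 26* 27 28 29 30 31                   
                                        
                                        
                                        
                                        
                                        


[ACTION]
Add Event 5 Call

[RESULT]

                May 2020                
Mo Tu We Th Fr Sa Su                    
             1  2  3                    
 4  5*  6  7  8  9 10                   
11 12 13 14 15 16 17                    
18 19 20 21 22 23 24                    
25 26* 27 28 29 30 31                   
                                        
                                        
                                        
                                        
                                        


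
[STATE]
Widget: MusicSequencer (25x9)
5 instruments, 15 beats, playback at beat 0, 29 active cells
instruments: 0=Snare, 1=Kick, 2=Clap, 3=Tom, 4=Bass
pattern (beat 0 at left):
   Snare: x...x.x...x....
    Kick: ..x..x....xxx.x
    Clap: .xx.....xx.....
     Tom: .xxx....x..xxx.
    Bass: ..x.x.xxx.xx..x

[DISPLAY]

      ▼12345678901234    
 Snare█···█·█···█····    
  Kick··█··█····███·█    
  Clap·██·····██·····    
   Tom·███····█··███·    
  Bass··█·█·███·██··█    
                         
                         
                         


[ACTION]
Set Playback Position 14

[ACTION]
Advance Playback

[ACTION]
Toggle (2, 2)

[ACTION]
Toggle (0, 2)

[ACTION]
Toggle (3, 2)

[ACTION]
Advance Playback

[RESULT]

      0▼2345678901234    
 Snare█·█·█·█···█····    
  Kick··█··█····███·█    
  Clap·█······██·····    
   Tom·█·█····█··███·    
  Bass··█·█·███·██··█    
                         
                         
                         


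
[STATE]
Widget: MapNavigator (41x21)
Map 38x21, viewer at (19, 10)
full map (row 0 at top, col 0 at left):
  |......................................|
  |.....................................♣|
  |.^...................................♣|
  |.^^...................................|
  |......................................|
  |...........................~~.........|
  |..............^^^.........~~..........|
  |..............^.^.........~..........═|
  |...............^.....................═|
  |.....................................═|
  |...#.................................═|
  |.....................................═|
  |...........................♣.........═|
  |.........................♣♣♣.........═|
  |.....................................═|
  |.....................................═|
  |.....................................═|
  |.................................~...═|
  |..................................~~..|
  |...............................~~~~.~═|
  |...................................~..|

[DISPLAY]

 ......................................  
 .....................................♣  
 .^...................................♣  
 .^^...................................  
 ......................................  
 ...........................~~.........  
 ..............^^^.........~~..........  
 ..............^.^.........~..........═  
 ...............^.....................═  
 .....................................═  
 ...#...............@.................═  
 .....................................═  
 ...........................♣.........═  
 .........................♣♣♣.........═  
 .....................................═  
 .....................................═  
 .....................................═  
 .................................~...═  
 ..................................~~..  
 ...............................~~~~.~═  
 ...................................~..  


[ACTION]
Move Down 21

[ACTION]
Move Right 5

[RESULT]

.................................═       
.................................═       
.......................♣.........═       
.....................♣♣♣.........═       
.................................═       
.................................═       
.................................═       
.............................~...═       
..............................~~..       
...........................~~~~.~═       
....................@..........~..       
                                         
                                         
                                         
                                         
                                         
                                         
                                         
                                         
                                         
                                         


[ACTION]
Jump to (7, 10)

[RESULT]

             ............................
             ............................
             .^..........................
             .^^.........................
             ............................
             ...........................~
             ..............^^^.........~~
             ..............^.^.........~.
             ...............^............
             ............................
             ...#...@....................
             ............................
             ...........................♣
             .........................♣♣♣
             ............................
             ............................
             ............................
             ............................
             ............................
             ............................
             ............................


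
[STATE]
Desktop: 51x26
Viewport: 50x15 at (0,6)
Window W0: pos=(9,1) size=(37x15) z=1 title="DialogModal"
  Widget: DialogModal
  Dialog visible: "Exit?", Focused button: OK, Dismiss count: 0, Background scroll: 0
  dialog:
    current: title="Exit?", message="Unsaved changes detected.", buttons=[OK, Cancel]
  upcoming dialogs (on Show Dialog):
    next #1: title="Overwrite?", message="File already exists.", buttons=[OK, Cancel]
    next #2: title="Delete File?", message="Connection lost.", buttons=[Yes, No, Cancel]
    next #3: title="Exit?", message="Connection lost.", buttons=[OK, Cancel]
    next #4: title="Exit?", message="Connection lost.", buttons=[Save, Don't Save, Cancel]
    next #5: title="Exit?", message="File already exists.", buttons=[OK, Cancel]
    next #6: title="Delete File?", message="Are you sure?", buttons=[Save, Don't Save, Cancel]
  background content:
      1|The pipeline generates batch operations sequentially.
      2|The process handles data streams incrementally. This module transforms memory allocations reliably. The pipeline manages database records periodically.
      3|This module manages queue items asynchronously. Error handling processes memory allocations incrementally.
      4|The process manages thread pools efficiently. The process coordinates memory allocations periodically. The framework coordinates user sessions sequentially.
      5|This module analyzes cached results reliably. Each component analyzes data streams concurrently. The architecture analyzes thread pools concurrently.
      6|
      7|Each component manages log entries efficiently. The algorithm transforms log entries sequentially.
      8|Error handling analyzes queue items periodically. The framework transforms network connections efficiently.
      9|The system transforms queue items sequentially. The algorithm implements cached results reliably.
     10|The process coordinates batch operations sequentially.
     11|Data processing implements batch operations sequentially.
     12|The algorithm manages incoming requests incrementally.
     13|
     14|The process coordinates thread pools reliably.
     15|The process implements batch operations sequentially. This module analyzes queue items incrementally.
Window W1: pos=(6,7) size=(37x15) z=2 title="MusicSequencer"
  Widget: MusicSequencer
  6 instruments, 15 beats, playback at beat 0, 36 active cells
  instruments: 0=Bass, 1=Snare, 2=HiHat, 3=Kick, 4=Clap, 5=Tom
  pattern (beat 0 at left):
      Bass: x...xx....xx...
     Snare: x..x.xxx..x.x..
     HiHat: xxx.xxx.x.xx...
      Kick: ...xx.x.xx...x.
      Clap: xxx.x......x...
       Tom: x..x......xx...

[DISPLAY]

         ┃This module manages queue items asy┃    
      ┏━━━━━━━━━━━━━━━━━━━━━━━━━━━━━━━━━━━┓ef┃    
      ┃ MusicSequencer                    ┃ts┃    
      ┠───────────────────────────────────┨  ┃    
      ┃      ▼12345678901234              ┃s ┃    
      ┃  Bass█···██····██···              ┃ms┃    
      ┃ Snare█··█·███··█·█··              ┃ s┃    
      ┃ HiHat███·███·█·██···              ┃ra┃    
      ┃  Kick···██·█·██···█·              ┃op┃    
      ┃  Clap███·█······█···              ┃━━┛    
      ┃   Tom█··█······██···              ┃       
      ┃                                   ┃       
      ┃                                   ┃       
      ┃                                   ┃       
      ┃                                   ┃       


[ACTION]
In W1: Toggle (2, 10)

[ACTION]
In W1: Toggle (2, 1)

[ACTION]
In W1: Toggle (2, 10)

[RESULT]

         ┃This module manages queue items asy┃    
      ┏━━━━━━━━━━━━━━━━━━━━━━━━━━━━━━━━━━━┓ef┃    
      ┃ MusicSequencer                    ┃ts┃    
      ┠───────────────────────────────────┨  ┃    
      ┃      ▼12345678901234              ┃s ┃    
      ┃  Bass█···██····██···              ┃ms┃    
      ┃ Snare█··█·███··█·█··              ┃ s┃    
      ┃ HiHat█·█·███·█·██···              ┃ra┃    
      ┃  Kick···██·█·██···█·              ┃op┃    
      ┃  Clap███·█······█···              ┃━━┛    
      ┃   Tom█··█······██···              ┃       
      ┃                                   ┃       
      ┃                                   ┃       
      ┃                                   ┃       
      ┃                                   ┃       


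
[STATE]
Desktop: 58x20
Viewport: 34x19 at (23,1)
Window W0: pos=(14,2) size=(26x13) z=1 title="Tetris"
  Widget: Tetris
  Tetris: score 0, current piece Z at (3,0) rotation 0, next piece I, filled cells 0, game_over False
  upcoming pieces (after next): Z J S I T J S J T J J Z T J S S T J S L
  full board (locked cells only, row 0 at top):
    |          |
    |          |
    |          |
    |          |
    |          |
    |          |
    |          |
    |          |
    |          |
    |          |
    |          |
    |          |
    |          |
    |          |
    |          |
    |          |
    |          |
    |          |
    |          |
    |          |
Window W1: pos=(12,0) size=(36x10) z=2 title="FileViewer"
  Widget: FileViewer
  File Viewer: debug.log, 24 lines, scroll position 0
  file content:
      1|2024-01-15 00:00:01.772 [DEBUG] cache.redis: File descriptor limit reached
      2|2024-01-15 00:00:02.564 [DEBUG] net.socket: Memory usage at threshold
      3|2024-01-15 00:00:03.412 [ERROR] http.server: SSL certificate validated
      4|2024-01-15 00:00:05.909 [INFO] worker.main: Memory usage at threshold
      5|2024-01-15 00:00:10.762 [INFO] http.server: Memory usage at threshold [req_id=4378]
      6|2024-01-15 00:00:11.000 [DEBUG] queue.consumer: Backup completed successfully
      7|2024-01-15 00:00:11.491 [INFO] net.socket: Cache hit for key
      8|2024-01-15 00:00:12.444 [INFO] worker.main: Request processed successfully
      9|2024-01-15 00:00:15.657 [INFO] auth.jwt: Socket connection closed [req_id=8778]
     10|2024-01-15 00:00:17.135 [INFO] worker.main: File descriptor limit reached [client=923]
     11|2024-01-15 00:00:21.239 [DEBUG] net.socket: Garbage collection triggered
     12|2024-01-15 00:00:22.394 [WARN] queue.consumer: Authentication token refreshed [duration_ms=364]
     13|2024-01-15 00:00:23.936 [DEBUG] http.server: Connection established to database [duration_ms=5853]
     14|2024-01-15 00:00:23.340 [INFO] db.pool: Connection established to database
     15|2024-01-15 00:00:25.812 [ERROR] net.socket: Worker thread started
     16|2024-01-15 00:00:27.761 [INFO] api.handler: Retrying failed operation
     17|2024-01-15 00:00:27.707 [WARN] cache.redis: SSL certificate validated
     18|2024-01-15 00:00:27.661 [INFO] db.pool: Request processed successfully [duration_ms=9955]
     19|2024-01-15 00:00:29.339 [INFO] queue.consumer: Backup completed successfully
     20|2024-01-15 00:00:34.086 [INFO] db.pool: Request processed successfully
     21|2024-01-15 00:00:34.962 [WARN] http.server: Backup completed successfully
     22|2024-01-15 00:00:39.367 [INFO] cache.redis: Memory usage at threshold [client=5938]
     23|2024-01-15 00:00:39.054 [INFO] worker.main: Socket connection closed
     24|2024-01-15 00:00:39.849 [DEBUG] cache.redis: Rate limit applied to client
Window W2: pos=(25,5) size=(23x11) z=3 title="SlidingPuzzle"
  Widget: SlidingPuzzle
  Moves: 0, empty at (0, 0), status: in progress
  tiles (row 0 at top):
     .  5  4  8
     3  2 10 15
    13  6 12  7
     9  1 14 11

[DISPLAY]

r                       ┃         
────────────────────────┨         
 00:00:01.772 [DEBUG] c▲┃         
 00:00:02.564 [DEBUG] n█┃         
 0┏━━━━━━━━━━━━━━━━━━━━━┓         
 0┃ SlidingPuzzle       ┃         
 0┠─────────────────────┨         
 0┃┌────┬────┬────┬────┐┃         
━━┃│    │  5 │  4 │  8 │┃         
  ┃├────┼────┼────┼────┤┃         
  ┃│  3 │  2 │ 10 │ 15 │┃         
  ┃├────┼────┼────┼────┤┃         
  ┃│ 13 │  6 │ 12 │  7 │┃         
━━┃├────┼────┼────┼────┤┃         
  ┗━━━━━━━━━━━━━━━━━━━━━┛         
                                  
                                  
                                  
                                  


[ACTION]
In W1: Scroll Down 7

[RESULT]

r                       ┃         
────────────────────────┨         
 00:00:12.444 [INFO] wo▲┃         
 00:00:15.657 [INFO] au░┃         
 0┏━━━━━━━━━━━━━━━━━━━━━┓         
 0┃ SlidingPuzzle       ┃         
 0┠─────────────────────┨         
 0┃┌────┬────┬────┬────┐┃         
━━┃│    │  5 │  4 │  8 │┃         
  ┃├────┼────┼────┼────┤┃         
  ┃│  3 │  2 │ 10 │ 15 │┃         
  ┃├────┼────┼────┼────┤┃         
  ┃│ 13 │  6 │ 12 │  7 │┃         
━━┃├────┼────┼────┼────┤┃         
  ┗━━━━━━━━━━━━━━━━━━━━━┛         
                                  
                                  
                                  
                                  


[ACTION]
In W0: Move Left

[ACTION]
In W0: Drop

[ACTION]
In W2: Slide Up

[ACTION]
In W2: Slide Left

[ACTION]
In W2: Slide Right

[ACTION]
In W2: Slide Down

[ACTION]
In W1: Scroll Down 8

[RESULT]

r                       ┃         
────────────────────────┨         
 00:00:27.761 [INFO] ap▲┃         
 00:00:27.707 [WARN] ca░┃         
 0┏━━━━━━━━━━━━━━━━━━━━━┓         
 0┃ SlidingPuzzle       ┃         
 0┠─────────────────────┨         
 0┃┌────┬────┬────┬────┐┃         
━━┃│    │  5 │  4 │  8 │┃         
  ┃├────┼────┼────┼────┤┃         
  ┃│  3 │  2 │ 10 │ 15 │┃         
  ┃├────┼────┼────┼────┤┃         
  ┃│ 13 │  6 │ 12 │  7 │┃         
━━┃├────┼────┼────┼────┤┃         
  ┗━━━━━━━━━━━━━━━━━━━━━┛         
                                  
                                  
                                  
                                  


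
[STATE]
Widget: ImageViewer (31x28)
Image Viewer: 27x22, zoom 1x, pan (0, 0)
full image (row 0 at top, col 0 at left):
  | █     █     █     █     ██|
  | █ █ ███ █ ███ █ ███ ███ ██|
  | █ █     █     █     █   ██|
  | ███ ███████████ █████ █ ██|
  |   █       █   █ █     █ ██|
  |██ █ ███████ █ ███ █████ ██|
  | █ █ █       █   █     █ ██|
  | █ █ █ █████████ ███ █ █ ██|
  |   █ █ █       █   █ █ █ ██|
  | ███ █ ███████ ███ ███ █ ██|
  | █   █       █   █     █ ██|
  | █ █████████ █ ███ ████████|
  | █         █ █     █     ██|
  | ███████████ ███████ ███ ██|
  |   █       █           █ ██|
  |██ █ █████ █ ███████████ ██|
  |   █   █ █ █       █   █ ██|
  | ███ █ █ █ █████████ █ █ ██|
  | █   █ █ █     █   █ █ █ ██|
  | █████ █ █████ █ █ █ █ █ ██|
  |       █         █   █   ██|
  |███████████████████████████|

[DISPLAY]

 █     █     █     █     ██    
 █ █ ███ █ ███ █ ███ ███ ██    
 █ █     █     █     █   ██    
 ███ ███████████ █████ █ ██    
   █       █   █ █     █ ██    
██ █ ███████ █ ███ █████ ██    
 █ █ █       █   █     █ ██    
 █ █ █ █████████ ███ █ █ ██    
   █ █ █       █   █ █ █ ██    
 ███ █ ███████ ███ ███ █ ██    
 █   █       █   █     █ ██    
 █ █████████ █ ███ ████████    
 █         █ █     █     ██    
 ███████████ ███████ ███ ██    
   █       █           █ ██    
██ █ █████ █ ███████████ ██    
   █   █ █ █       █   █ ██    
 ███ █ █ █ █████████ █ █ ██    
 █   █ █ █     █   █ █ █ ██    
 █████ █ █████ █ █ █ █ █ ██    
       █         █   █   ██    
███████████████████████████    
                               
                               
                               
                               
                               
                               


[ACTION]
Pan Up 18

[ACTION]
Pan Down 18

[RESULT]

 █   █ █ █     █   █ █ █ ██    
 █████ █ █████ █ █ █ █ █ ██    
       █         █   █   ██    
███████████████████████████    
                               
                               
                               
                               
                               
                               
                               
                               
                               
                               
                               
                               
                               
                               
                               
                               
                               
                               
                               
                               
                               
                               
                               
                               
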